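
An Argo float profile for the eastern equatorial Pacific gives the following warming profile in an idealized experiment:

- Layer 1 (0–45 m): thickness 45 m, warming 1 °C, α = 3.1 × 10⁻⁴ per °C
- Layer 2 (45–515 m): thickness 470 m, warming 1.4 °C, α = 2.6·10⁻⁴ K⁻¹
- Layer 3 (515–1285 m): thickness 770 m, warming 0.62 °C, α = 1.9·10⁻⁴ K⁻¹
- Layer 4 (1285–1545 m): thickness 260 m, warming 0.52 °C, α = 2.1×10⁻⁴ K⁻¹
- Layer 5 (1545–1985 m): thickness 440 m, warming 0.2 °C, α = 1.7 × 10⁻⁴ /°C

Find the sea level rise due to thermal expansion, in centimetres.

Layer 1: 1 × 3.1×10⁻⁴ × 45 = 0.01395 m
45–515 m: 2.6×10⁻⁴ × 1.4 × 470 = 0.17108 m
515–1285 m: 0.62 × 1.9×10⁻⁴ × 770 = 0.090706 m
0.52 × 2.1×10⁻⁴ × 260 = 0.028392 m
440 × 0.2 × 1.7×10⁻⁴ = 0.01496 m
Δh = 0.01395 + 0.17108 + 0.090706 + 0.028392 + 0.01496 = 0.319088 m

Δh ≈ 31.9 cm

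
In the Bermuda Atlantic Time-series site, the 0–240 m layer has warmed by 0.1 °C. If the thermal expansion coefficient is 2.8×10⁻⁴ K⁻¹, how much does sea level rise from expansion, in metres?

0.00672 m of thermosteric rise

Δh = αΔT·H = 2.8×10⁻⁴ × 0.1 × 240 = 0.00672 m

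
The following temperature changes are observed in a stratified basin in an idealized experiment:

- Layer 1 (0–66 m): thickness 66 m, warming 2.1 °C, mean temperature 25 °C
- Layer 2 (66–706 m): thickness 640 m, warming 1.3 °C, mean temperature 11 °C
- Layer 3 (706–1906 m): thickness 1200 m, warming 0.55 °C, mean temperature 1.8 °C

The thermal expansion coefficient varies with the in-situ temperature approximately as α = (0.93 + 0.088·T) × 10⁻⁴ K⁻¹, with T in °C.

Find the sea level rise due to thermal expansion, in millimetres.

273 mm of thermosteric rise

Layer 1: α = (0.93 + 0.088×25)×10⁻⁴ = 3.13×10⁻⁴ K⁻¹
Layer 2: α = (0.93 + 0.088×11)×10⁻⁴ = 1.898×10⁻⁴ K⁻¹
Layer 3: α = (0.93 + 0.088×1.8)×10⁻⁴ = 1.0884×10⁻⁴ K⁻¹
0–66 m: 2.1 × 3.13×10⁻⁴ × 66 = 0.0433818 m
640 × 1.3 × 1.898×10⁻⁴ = 0.1579136 m
Layer 3: 0.55 × 1200 × 1.0884×10⁻⁴ = 0.0718344 m
Δh = 0.0433818 + 0.1579136 + 0.0718344 = 0.2731298 m ≈ 273 mm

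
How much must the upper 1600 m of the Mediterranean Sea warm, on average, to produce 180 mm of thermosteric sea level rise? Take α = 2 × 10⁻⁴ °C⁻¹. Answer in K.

ΔT ≈ 0.56 K

ΔT = Δh/(αH) = 0.18 / (2×10⁻⁴ × 1600) = 0.5625 K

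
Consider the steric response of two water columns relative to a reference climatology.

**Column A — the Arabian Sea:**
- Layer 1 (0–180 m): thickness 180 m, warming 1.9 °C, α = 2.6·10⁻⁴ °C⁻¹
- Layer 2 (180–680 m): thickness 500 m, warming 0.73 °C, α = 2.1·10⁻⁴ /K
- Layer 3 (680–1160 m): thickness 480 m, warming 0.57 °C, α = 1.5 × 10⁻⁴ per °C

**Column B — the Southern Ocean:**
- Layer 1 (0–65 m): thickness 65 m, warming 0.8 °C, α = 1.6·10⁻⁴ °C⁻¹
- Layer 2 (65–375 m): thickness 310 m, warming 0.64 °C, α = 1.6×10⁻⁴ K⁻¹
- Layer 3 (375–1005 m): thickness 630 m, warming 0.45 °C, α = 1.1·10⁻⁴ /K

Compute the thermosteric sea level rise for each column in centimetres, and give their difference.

A: 21 cm; B: 7.1 cm; difference 14 cm

A 1.9 × 180 × 2.6×10⁻⁴ = 0.08892 m
A Layer 2: 2.1×10⁻⁴ × 500 × 0.73 = 0.07665 m
A 0.57 × 1.5×10⁻⁴ × 480 = 0.04104 m
A total: 0.20661 m
B 0–65 m: 65 × 0.8 × 1.6×10⁻⁴ = 0.00832 m
B Layer 2: 310 × 0.64 × 1.6×10⁻⁴ = 0.031744 m
B 375–1005 m: 1.1×10⁻⁴ × 0.45 × 630 = 0.031185 m
B total: 0.071249 m
Difference: 0.20661 − 0.071249 = 0.135361 m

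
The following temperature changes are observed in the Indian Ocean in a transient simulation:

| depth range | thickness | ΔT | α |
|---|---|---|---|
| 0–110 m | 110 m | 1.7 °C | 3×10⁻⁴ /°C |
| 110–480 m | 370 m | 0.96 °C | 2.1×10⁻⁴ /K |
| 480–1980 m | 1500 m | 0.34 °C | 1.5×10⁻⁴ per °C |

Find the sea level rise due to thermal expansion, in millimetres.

Δh = 210 mm

3×10⁻⁴ × 110 × 1.7 = 0.05610 m
110–480 m: 370 × 2.1×10⁻⁴ × 0.96 = 0.074592 m
1.5×10⁻⁴ × 1500 × 0.34 = 0.07650 m
Δh = 0.05610 + 0.074592 + 0.07650 = 0.207192 m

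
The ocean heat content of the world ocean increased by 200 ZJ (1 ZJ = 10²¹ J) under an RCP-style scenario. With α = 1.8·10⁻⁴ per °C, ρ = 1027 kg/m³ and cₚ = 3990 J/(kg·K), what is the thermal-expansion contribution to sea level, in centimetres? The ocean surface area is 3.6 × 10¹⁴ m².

Per unit area: Q = 200×10²¹ / (3.6×10¹⁴) ≈ 5.556×10⁸ J/m²
Δh = αQ/(ρcₚ) = 1.8×10⁻⁴ × 5.556×10⁸ / (1027 × 3990) ≈ 0.024406 m

Δh = 2.44 cm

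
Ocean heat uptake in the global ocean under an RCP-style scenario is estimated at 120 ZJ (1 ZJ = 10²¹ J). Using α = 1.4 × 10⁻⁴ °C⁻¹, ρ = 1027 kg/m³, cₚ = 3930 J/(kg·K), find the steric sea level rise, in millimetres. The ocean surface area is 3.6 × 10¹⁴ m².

Per unit area: Q = 120×10²¹ / (3.6×10¹⁴) ≈ 3.333×10⁸ J/m²
Δh = αQ/(ρcₚ) = 1.4×10⁻⁴ × 3.333×10⁸ / (1027 × 3930) ≈ 0.011561 m

Δh ≈ 11.6 mm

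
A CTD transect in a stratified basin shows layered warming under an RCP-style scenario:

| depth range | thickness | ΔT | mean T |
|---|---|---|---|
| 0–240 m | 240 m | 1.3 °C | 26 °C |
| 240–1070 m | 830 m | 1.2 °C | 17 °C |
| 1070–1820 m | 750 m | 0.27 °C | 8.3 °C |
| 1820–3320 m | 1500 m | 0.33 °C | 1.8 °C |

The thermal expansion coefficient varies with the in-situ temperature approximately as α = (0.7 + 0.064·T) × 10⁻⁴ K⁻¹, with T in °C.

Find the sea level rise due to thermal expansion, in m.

Layer 1: α = (0.7 + 0.064×26)×10⁻⁴ = 2.364×10⁻⁴ K⁻¹
Layer 2: α = (0.7 + 0.064×17)×10⁻⁴ = 1.788×10⁻⁴ K⁻¹
Layer 3: α = (0.7 + 0.064×8.3)×10⁻⁴ = 1.2312×10⁻⁴ K⁻¹
Layer 4: α = (0.7 + 0.064×1.8)×10⁻⁴ = 0.8152×10⁻⁴ K⁻¹
0–240 m: 2.364×10⁻⁴ × 1.3 × 240 = 0.0737568 m
1.788×10⁻⁴ × 1.2 × 830 = 0.1780848 m
1.2312×10⁻⁴ × 750 × 0.27 = 0.0249318 m
1820–3320 m: 0.8152×10⁻⁴ × 0.33 × 1500 = 0.0403524 m
Δh = 0.0737568 + 0.1780848 + 0.0249318 + 0.0403524 = 0.3171258 m ≈ 0.32 m

Δh ≈ 0.32 m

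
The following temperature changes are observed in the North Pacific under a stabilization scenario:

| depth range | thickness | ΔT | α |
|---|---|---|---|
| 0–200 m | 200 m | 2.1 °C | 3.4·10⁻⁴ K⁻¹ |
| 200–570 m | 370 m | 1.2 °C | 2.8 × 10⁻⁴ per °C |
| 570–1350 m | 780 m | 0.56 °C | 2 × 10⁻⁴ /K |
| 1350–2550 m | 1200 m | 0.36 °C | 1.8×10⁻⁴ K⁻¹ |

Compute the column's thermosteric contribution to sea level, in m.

0–200 m: 3.4×10⁻⁴ × 2.1 × 200 = 0.14280 m
200–570 m: 370 × 2.8×10⁻⁴ × 1.2 = 0.12432 m
0.56 × 2×10⁻⁴ × 780 = 0.08736 m
1350–2550 m: 0.36 × 1.8×10⁻⁴ × 1200 = 0.07776 m
Δh = 0.14280 + 0.12432 + 0.08736 + 0.07776 = 0.43224 m

Δh ≈ 0.432 m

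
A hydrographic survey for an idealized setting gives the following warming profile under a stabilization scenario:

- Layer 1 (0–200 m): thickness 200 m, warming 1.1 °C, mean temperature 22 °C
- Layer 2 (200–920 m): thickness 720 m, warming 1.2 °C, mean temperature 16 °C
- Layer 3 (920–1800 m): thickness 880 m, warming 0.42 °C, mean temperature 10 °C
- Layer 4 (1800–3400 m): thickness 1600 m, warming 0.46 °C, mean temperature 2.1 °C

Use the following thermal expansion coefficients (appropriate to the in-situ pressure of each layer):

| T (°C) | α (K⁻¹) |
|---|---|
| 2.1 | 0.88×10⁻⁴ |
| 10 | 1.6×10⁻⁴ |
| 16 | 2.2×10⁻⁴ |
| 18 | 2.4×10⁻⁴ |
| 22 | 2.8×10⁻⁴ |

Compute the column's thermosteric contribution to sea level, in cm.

37.6 cm

Layer 1 at 22 °C → α = 2.8×10⁻⁴ K⁻¹
Layer 2 at 16 °C → α = 2.2×10⁻⁴ K⁻¹
Layer 3 at 10 °C → α = 1.6×10⁻⁴ K⁻¹
Layer 4 at 2.1 °C → α = 0.88×10⁻⁴ K⁻¹
200 × 2.8×10⁻⁴ × 1.1 = 0.06160 m
200–920 m: 1.2 × 2.2×10⁻⁴ × 720 = 0.19008 m
Layer 3: 0.42 × 880 × 1.6×10⁻⁴ = 0.059136 m
0.88×10⁻⁴ × 1600 × 0.46 = 0.064768 m
Δh = 0.06160 + 0.19008 + 0.059136 + 0.064768 = 0.375584 m ≈ 37.6 cm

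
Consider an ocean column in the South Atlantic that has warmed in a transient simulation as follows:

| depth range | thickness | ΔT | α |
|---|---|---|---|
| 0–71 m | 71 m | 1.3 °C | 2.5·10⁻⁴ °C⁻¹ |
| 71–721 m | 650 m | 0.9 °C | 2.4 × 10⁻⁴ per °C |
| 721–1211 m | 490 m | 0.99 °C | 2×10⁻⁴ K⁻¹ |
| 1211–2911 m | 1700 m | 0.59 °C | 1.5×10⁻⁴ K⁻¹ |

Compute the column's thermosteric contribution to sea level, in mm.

1.3 × 2.5×10⁻⁴ × 71 = 0.023075 m
71–721 m: 650 × 0.9 × 2.4×10⁻⁴ = 0.14040 m
Layer 3: 490 × 2×10⁻⁴ × 0.99 = 0.09702 m
1.5×10⁻⁴ × 0.59 × 1700 = 0.15045 m
Δh = 0.023075 + 0.14040 + 0.09702 + 0.15045 = 0.410945 m

Δh ≈ 411 mm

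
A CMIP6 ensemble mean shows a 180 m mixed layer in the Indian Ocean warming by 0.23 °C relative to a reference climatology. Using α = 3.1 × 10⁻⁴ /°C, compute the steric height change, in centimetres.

Δh = αΔT·H = 3.1×10⁻⁴ × 0.23 × 180 = 0.012834 m

about 1.28 cm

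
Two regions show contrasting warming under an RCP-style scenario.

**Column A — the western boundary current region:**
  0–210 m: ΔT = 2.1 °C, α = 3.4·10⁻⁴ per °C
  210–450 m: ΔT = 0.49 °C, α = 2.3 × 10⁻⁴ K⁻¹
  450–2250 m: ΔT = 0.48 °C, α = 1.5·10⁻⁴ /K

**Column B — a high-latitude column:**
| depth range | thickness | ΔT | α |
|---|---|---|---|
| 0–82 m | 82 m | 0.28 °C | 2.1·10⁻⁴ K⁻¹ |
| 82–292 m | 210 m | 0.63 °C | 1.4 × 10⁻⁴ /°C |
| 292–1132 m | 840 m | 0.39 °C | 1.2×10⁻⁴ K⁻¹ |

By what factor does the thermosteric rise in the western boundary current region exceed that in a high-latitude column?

a factor of 4.89

A 0–210 m: 2.1 × 3.4×10⁻⁴ × 210 = 0.14994 m
A 210–450 m: 0.49 × 2.3×10⁻⁴ × 240 = 0.027048 m
A Layer 3: 1.5×10⁻⁴ × 0.48 × 1800 = 0.12960 m
A total: 0.306588 m
B 0–82 m: 82 × 2.1×10⁻⁴ × 0.28 = 0.0048216 m
B 82–292 m: 0.63 × 210 × 1.4×10⁻⁴ = 0.018522 m
B 840 × 1.2×10⁻⁴ × 0.39 = 0.039312 m
B total: 0.0626556 m
Ratio: 0.306588 / 0.0626556 ≈ 4.893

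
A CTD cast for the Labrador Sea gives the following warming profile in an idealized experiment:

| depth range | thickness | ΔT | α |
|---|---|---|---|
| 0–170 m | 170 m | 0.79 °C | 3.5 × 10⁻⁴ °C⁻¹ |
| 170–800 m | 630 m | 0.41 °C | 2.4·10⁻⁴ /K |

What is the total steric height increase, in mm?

0–170 m: 3.5×10⁻⁴ × 170 × 0.79 = 0.047005 m
170–800 m: 2.4×10⁻⁴ × 0.41 × 630 = 0.061992 m
Δh = 0.047005 + 0.061992 = 0.108997 m ≈ 109 mm

Δh ≈ 109 mm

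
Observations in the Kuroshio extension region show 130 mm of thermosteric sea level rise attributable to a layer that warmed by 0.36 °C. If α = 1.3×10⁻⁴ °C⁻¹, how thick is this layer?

H = Δh/(αΔT) = 0.13 / (1.3×10⁻⁴ × 0.36) ≈ 2778 m

H ≈ 2780 m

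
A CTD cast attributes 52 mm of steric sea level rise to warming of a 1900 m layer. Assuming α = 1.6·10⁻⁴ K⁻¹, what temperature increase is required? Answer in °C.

ΔT = Δh/(αH) = 0.052 / (1.6×10⁻⁴ × 1900) ≈ 0.1711 °C

0.171 °C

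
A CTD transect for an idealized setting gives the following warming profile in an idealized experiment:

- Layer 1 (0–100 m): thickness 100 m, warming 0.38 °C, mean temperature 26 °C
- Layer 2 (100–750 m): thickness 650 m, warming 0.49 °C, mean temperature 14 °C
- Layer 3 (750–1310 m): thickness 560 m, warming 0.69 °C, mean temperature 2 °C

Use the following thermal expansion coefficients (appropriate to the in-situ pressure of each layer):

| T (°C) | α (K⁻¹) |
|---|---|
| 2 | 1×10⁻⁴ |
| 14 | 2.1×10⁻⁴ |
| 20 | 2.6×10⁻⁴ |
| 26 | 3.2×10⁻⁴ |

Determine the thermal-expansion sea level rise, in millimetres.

Layer 1 at 26 °C → α = 3.2×10⁻⁴ K⁻¹
Layer 2 at 14 °C → α = 2.1×10⁻⁴ K⁻¹
Layer 3 at 2 °C → α = 1×10⁻⁴ K⁻¹
0.38 × 100 × 3.2×10⁻⁴ = 0.01216 m
Layer 2: 0.49 × 2.1×10⁻⁴ × 650 = 0.066885 m
Layer 3: 0.69 × 560 × 1×10⁻⁴ = 0.03864 m
Δh = 0.01216 + 0.066885 + 0.03864 = 0.117685 m ≈ 118 mm

Δh = 118 mm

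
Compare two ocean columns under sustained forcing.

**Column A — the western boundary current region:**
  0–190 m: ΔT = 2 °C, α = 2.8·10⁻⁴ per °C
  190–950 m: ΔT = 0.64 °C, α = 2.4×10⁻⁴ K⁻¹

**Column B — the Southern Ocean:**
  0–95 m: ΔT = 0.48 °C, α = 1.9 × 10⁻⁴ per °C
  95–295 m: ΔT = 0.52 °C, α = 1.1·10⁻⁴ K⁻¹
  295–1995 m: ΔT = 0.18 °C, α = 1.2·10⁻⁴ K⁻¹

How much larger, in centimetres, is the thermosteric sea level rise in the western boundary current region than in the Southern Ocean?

17 cm larger

A 0–190 m: 2 × 190 × 2.8×10⁻⁴ = 0.10640 m
A 190–950 m: 760 × 2.4×10⁻⁴ × 0.64 = 0.116736 m
A total: 0.223136 m
B Layer 1: 1.9×10⁻⁴ × 0.48 × 95 = 0.008664 m
B Layer 2: 1.1×10⁻⁴ × 200 × 0.52 = 0.01144 m
B Layer 3: 1.2×10⁻⁴ × 1700 × 0.18 = 0.03672 m
B total: 0.056824 m
Difference: 0.223136 − 0.056824 = 0.166312 m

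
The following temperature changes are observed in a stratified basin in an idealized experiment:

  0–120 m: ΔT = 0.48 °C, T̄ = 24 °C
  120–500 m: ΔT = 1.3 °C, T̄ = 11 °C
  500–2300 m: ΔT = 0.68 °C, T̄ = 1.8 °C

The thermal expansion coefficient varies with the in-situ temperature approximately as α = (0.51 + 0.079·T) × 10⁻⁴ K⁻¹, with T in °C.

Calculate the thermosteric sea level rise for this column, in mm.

160 mm of thermosteric rise

Layer 1: α = (0.51 + 0.079×24)×10⁻⁴ = 2.406×10⁻⁴ K⁻¹
Layer 2: α = (0.51 + 0.079×11)×10⁻⁴ = 1.379×10⁻⁴ K⁻¹
Layer 3: α = (0.51 + 0.079×1.8)×10⁻⁴ = 0.6522×10⁻⁴ K⁻¹
0–120 m: 0.48 × 2.406×10⁻⁴ × 120 = 0.01385856 m
Layer 2: 1.379×10⁻⁴ × 380 × 1.3 = 0.0681226 m
1800 × 0.68 × 0.6522×10⁻⁴ = 0.07982928 m
Δh = 0.01385856 + 0.0681226 + 0.07982928 = 0.16181044 m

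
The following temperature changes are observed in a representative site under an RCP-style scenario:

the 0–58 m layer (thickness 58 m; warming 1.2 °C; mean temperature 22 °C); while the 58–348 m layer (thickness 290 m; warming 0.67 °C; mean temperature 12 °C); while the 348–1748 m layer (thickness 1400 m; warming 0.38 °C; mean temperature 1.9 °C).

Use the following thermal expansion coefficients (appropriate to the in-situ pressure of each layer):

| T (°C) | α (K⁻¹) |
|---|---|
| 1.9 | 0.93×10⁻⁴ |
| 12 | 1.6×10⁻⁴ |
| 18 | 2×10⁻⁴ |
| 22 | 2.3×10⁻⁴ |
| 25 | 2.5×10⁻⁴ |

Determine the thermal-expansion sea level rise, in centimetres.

Δh = 9.7 cm

Layer 1 at 22 °C → α = 2.3×10⁻⁴ K⁻¹
Layer 2 at 12 °C → α = 1.6×10⁻⁴ K⁻¹
Layer 3 at 1.9 °C → α = 0.93×10⁻⁴ K⁻¹
0–58 m: 1.2 × 2.3×10⁻⁴ × 58 = 0.016008 m
Layer 2: 0.67 × 1.6×10⁻⁴ × 290 = 0.031088 m
348–1748 m: 0.93×10⁻⁴ × 1400 × 0.38 = 0.049476 m
Δh = 0.016008 + 0.031088 + 0.049476 = 0.096572 m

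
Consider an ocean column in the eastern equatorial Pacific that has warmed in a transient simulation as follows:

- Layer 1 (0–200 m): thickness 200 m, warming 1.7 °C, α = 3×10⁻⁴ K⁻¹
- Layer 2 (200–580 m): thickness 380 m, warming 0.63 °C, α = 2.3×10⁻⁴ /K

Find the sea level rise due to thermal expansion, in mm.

1.7 × 200 × 3×10⁻⁴ = 0.10200 m
Layer 2: 380 × 2.3×10⁻⁴ × 0.63 = 0.055062 m
Δh = 0.10200 + 0.055062 = 0.157062 m

Δh ≈ 160 mm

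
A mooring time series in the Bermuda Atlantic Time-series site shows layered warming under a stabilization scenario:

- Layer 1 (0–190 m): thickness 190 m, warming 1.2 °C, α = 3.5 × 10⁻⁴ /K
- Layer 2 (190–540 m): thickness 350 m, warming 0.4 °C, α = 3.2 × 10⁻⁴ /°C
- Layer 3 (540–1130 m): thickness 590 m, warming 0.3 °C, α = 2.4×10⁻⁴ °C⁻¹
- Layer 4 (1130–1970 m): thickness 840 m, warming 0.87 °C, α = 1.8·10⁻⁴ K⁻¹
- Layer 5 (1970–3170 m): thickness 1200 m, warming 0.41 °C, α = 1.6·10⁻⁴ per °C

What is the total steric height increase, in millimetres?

Δh = 377 mm

0–190 m: 3.5×10⁻⁴ × 1.2 × 190 = 0.07980 m
0.4 × 350 × 3.2×10⁻⁴ = 0.04480 m
0.3 × 2.4×10⁻⁴ × 590 = 0.04248 m
Layer 4: 1.8×10⁻⁴ × 0.87 × 840 = 0.131544 m
Layer 5: 0.41 × 1.6×10⁻⁴ × 1200 = 0.07872 m
Δh = 0.07980 + 0.04480 + 0.04248 + 0.131544 + 0.07872 = 0.377344 m ≈ 377 mm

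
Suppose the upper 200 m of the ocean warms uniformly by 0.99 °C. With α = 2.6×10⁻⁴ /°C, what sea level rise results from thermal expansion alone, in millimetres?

Δh = αΔT·H = 2.6×10⁻⁴ × 0.99 × 200 = 0.05148 m

Δh = 51.5 mm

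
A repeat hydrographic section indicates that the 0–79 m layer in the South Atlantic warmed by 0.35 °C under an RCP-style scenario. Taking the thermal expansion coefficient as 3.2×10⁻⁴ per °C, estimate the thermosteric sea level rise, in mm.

Δh = αΔT·H = 3.2×10⁻⁴ × 0.35 × 79 = 0.008848 m

8.85 mm of thermosteric rise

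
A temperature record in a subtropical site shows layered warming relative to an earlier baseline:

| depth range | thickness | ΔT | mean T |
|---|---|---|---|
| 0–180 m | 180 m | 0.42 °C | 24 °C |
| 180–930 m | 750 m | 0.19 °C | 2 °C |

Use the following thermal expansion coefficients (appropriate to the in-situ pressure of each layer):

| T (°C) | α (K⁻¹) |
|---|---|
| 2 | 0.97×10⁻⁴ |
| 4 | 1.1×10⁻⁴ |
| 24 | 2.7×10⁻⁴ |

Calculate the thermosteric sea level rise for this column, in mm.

about 34 mm

Layer 1 at 24 °C → α = 2.7×10⁻⁴ K⁻¹
Layer 2 at 2 °C → α = 0.97×10⁻⁴ K⁻¹
2.7×10⁻⁴ × 180 × 0.42 = 0.020412 m
Layer 2: 0.97×10⁻⁴ × 0.19 × 750 = 0.0138225 m
Δh = 0.020412 + 0.0138225 = 0.0342345 m ≈ 34 mm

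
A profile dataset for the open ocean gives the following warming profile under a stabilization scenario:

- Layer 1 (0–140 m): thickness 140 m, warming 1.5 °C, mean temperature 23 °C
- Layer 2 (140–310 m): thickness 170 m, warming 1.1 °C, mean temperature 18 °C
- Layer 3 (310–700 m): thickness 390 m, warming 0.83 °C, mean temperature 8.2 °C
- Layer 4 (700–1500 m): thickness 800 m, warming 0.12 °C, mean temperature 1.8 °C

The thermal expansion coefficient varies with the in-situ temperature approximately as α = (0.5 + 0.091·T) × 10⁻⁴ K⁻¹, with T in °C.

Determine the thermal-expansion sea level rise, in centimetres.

Δh ≈ 14.1 cm

Layer 1: α = (0.5 + 0.091×23)×10⁻⁴ = 2.593×10⁻⁴ K⁻¹
Layer 2: α = (0.5 + 0.091×18)×10⁻⁴ = 2.138×10⁻⁴ K⁻¹
Layer 3: α = (0.5 + 0.091×8.2)×10⁻⁴ = 1.2462×10⁻⁴ K⁻¹
Layer 4: α = (0.5 + 0.091×1.8)×10⁻⁴ = 0.6638×10⁻⁴ K⁻¹
0–140 m: 2.593×10⁻⁴ × 140 × 1.5 = 0.054453 m
140–310 m: 1.1 × 2.138×10⁻⁴ × 170 = 0.0399806 m
1.2462×10⁻⁴ × 0.83 × 390 = 0.040339494 m
700–1500 m: 0.6638×10⁻⁴ × 800 × 0.12 = 0.00637248 m
Δh = 0.054453 + 0.0399806 + 0.040339494 + 0.00637248 = 0.141145574 m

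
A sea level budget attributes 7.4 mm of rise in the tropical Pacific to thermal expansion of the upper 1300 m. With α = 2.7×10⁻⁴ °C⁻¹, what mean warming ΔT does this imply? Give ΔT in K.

ΔT = Δh/(αH) = 0.0074 / (2.7×10⁻⁴ × 1300) ≈ 0.02108 K

about 0.0211 K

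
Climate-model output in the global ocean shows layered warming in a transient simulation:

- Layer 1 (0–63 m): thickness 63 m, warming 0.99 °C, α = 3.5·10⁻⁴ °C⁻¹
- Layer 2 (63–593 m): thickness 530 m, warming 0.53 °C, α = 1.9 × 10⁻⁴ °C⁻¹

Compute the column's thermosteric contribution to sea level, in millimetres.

75 mm of thermosteric rise

63 × 0.99 × 3.5×10⁻⁴ = 0.0218295 m
0.53 × 530 × 1.9×10⁻⁴ = 0.053371 m
Δh = 0.0218295 + 0.053371 = 0.0752005 m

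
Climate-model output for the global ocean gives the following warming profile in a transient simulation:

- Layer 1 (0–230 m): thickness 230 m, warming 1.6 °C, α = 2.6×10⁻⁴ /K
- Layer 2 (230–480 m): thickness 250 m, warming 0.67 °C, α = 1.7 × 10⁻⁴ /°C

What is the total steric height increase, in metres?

0.124 m

0–230 m: 2.6×10⁻⁴ × 1.6 × 230 = 0.09568 m
230–480 m: 250 × 1.7×10⁻⁴ × 0.67 = 0.028475 m
Δh = 0.09568 + 0.028475 = 0.124155 m ≈ 0.124 m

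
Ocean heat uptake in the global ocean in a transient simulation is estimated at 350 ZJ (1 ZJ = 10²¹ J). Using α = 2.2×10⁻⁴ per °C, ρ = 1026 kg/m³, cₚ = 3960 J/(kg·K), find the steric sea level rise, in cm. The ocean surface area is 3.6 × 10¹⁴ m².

Δh = 5.26 cm

Per unit area: Q = 350×10²¹ / (3.6×10¹⁴) ≈ 9.722×10⁸ J/m²
Δh = αQ/(ρcₚ) = 2.2×10⁻⁴ × 9.722×10⁸ / (1026 × 3960) ≈ 0.052642 m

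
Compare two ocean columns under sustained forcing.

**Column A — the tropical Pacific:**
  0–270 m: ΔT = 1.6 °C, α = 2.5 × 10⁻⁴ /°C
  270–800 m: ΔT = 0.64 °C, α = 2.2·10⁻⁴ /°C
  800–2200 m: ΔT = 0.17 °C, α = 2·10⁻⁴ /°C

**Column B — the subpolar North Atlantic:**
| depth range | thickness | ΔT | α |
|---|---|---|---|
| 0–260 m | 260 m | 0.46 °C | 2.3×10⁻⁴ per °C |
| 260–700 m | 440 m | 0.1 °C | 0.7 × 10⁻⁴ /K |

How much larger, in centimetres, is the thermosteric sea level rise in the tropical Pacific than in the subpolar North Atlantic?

20 cm

A Layer 1: 1.6 × 2.5×10⁻⁴ × 270 = 0.10800 m
A Layer 2: 0.64 × 530 × 2.2×10⁻⁴ = 0.074624 m
A Layer 3: 0.17 × 1400 × 2×10⁻⁴ = 0.04760 m
A total: 0.230224 m
B 0–260 m: 260 × 0.46 × 2.3×10⁻⁴ = 0.027508 m
B 260–700 m: 0.1 × 0.7×10⁻⁴ × 440 = 0.00308 m
B total: 0.030588 m
Difference: 0.230224 − 0.030588 = 0.199636 m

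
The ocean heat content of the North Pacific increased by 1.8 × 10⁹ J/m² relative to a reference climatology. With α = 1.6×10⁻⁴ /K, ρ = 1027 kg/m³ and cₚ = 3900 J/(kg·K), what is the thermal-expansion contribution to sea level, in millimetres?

Δh = αQ/(ρcₚ) = 1.6×10⁻⁴ × 1.8×10⁹ / (1027 × 3900) ≈ 0.071905 m

about 71.9 mm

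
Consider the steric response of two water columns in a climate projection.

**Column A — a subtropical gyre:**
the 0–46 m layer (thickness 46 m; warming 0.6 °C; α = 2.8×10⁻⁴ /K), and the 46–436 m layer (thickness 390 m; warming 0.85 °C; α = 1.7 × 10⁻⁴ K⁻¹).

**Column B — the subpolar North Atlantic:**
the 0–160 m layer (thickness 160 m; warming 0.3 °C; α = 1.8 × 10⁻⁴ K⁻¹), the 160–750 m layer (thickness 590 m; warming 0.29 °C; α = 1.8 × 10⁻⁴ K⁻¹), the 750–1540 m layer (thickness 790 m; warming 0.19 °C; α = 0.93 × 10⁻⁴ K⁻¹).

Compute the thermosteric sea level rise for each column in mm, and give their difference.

A: 64 mm; B: 53 mm; difference 11 mm

A 0–46 m: 2.8×10⁻⁴ × 0.6 × 46 = 0.007728 m
A 46–436 m: 0.85 × 1.7×10⁻⁴ × 390 = 0.056355 m
A total: 0.064083 m
B Layer 1: 0.3 × 1.8×10⁻⁴ × 160 = 0.00864 m
B 160–750 m: 590 × 1.8×10⁻⁴ × 0.29 = 0.030798 m
B Layer 3: 0.93×10⁻⁴ × 0.19 × 790 = 0.0139593 m
B total: 0.0533973 m
Difference: 0.064083 − 0.0533973 = 0.0106857 m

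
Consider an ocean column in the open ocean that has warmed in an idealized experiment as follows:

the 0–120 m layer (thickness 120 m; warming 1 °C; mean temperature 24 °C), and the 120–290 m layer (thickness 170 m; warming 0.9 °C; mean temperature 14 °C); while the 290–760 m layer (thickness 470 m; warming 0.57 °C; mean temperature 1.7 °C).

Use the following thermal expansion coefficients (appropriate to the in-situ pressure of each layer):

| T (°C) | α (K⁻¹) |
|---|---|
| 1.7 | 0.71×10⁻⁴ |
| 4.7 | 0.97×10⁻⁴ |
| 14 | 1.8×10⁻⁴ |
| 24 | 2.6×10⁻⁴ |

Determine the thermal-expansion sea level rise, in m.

0.0778 m

Layer 1 at 24 °C → α = 2.6×10⁻⁴ K⁻¹
Layer 2 at 14 °C → α = 1.8×10⁻⁴ K⁻¹
Layer 3 at 1.7 °C → α = 0.71×10⁻⁴ K⁻¹
0–120 m: 120 × 2.6×10⁻⁴ × 1 = 0.03120 m
170 × 0.9 × 1.8×10⁻⁴ = 0.02754 m
0.57 × 470 × 0.71×10⁻⁴ = 0.0190209 m
Δh = 0.03120 + 0.02754 + 0.0190209 = 0.0777609 m ≈ 0.0778 m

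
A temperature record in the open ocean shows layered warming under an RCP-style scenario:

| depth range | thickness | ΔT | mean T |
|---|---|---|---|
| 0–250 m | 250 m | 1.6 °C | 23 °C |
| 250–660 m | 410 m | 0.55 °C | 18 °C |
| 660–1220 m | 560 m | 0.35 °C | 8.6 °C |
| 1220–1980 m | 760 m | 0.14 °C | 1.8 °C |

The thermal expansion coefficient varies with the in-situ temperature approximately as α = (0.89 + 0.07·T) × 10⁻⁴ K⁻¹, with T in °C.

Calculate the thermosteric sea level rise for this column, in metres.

Layer 1: α = (0.89 + 0.07×23)×10⁻⁴ = 2.5×10⁻⁴ K⁻¹
Layer 2: α = (0.89 + 0.07×18)×10⁻⁴ = 2.15×10⁻⁴ K⁻¹
Layer 3: α = (0.89 + 0.07×8.6)×10⁻⁴ = 1.492×10⁻⁴ K⁻¹
Layer 4: α = (0.89 + 0.07×1.8)×10⁻⁴ = 1.016×10⁻⁴ K⁻¹
Layer 1: 250 × 1.6 × 2.5×10⁻⁴ = 0.10000 m
Layer 2: 2.15×10⁻⁴ × 410 × 0.55 = 0.0484825 m
Layer 3: 1.492×10⁻⁴ × 560 × 0.35 = 0.0292432 m
760 × 0.14 × 1.016×10⁻⁴ = 0.01081024 m
Δh = 0.10000 + 0.0484825 + 0.0292432 + 0.01081024 = 0.18853594 m ≈ 0.189 m

Δh ≈ 0.189 m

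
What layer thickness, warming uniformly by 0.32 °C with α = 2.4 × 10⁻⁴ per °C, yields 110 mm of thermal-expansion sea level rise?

H ≈ 1430 m

H = Δh/(αΔT) = 0.11 / (2.4×10⁻⁴ × 0.32) ≈ 1432 m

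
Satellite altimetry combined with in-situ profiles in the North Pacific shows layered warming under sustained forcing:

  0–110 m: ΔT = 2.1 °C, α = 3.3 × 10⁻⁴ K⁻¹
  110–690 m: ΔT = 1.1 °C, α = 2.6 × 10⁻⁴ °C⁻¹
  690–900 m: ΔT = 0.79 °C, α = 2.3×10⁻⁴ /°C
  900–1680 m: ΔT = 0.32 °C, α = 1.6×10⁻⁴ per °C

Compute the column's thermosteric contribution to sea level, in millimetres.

about 320 mm

0–110 m: 2.1 × 3.3×10⁻⁴ × 110 = 0.07623 m
Layer 2: 1.1 × 580 × 2.6×10⁻⁴ = 0.16588 m
210 × 0.79 × 2.3×10⁻⁴ = 0.038157 m
900–1680 m: 0.32 × 780 × 1.6×10⁻⁴ = 0.039936 m
Δh = 0.07623 + 0.16588 + 0.038157 + 0.039936 = 0.320203 m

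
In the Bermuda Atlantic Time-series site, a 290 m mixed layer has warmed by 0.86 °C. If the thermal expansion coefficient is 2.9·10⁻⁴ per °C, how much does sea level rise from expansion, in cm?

Δh ≈ 7.2 cm

Δh = αΔT·H = 2.9×10⁻⁴ × 0.86 × 290 = 0.072326 m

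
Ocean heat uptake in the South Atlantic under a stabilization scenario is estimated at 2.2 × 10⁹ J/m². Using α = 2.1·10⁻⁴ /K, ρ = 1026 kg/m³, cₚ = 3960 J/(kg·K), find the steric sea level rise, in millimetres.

Δh = 114 mm

Δh = αQ/(ρcₚ) = 2.1×10⁻⁴ × 2.2×10⁹ / (1026 × 3960) ≈ 0.11371 m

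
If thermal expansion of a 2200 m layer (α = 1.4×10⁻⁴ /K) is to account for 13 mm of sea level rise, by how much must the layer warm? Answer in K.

ΔT = Δh/(αH) = 0.013 / (1.4×10⁻⁴ × 2200) ≈ 0.04221 K

0.0422 K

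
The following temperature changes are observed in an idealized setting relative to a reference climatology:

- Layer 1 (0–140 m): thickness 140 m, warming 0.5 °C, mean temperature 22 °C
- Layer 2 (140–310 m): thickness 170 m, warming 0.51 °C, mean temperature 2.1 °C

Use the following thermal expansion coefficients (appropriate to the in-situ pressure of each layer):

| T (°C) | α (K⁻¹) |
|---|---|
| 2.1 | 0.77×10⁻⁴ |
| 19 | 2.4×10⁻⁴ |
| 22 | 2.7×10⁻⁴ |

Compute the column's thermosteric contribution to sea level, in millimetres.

25.6 mm

Layer 1 at 22 °C → α = 2.7×10⁻⁴ K⁻¹
Layer 2 at 2.1 °C → α = 0.77×10⁻⁴ K⁻¹
Layer 1: 0.5 × 140 × 2.7×10⁻⁴ = 0.01890 m
0.77×10⁻⁴ × 170 × 0.51 = 0.0066759 m
Δh = 0.01890 + 0.0066759 = 0.0255759 m ≈ 25.6 mm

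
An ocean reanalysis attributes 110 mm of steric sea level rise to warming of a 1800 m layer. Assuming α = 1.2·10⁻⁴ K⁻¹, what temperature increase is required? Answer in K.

ΔT = Δh/(αH) = 0.11 / (1.2×10⁻⁴ × 1800) ≈ 0.5093 K

0.509 K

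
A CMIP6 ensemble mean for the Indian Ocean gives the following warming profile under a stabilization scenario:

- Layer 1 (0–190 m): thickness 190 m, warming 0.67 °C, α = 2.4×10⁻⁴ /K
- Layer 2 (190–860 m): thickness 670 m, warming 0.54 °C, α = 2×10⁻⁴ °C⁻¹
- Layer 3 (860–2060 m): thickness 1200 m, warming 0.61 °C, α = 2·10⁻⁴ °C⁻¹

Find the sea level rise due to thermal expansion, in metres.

about 0.249 m

Layer 1: 2.4×10⁻⁴ × 190 × 0.67 = 0.030552 m
190–860 m: 670 × 2×10⁻⁴ × 0.54 = 0.07236 m
860–2060 m: 1200 × 2×10⁻⁴ × 0.61 = 0.14640 m
Δh = 0.030552 + 0.07236 + 0.14640 = 0.249312 m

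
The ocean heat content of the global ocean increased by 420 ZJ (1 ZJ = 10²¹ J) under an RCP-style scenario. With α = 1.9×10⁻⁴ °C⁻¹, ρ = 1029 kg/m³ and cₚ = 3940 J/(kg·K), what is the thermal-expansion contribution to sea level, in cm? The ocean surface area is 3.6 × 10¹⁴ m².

Δh = 5.47 cm

Per unit area: Q = 420×10²¹ / (3.6×10¹⁴) ≈ 1.167×10⁹ J/m²
Δh = αQ/(ρcₚ) = 1.9×10⁻⁴ × 1.167×10⁹ / (1029 × 3940) ≈ 0.054691 m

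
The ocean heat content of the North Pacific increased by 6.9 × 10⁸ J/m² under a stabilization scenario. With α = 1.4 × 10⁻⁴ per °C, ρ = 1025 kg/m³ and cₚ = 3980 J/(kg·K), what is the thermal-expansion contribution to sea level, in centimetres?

Δh = αQ/(ρcₚ) = 1.4×10⁻⁴ × 6.9×10⁸ / (1025 × 3980) ≈ 0.023679 m

2.37 cm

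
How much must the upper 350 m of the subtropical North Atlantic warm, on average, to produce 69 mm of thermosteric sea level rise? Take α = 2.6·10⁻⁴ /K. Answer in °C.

ΔT = Δh/(αH) = 0.069 / (2.6×10⁻⁴ × 350) ≈ 0.7582 °C

0.76 °C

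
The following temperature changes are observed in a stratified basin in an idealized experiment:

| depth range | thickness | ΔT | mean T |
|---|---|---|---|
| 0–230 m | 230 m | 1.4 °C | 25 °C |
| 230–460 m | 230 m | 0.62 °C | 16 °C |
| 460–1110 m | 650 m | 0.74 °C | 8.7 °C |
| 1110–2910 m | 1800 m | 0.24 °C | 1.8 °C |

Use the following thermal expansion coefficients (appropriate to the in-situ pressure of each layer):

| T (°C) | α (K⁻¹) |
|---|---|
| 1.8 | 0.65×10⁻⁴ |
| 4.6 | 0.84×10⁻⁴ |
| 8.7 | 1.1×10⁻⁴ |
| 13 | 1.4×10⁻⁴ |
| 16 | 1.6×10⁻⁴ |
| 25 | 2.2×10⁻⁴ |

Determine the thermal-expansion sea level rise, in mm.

Δh ≈ 175 mm

Layer 1 at 25 °C → α = 2.2×10⁻⁴ K⁻¹
Layer 2 at 16 °C → α = 1.6×10⁻⁴ K⁻¹
Layer 3 at 8.7 °C → α = 1.1×10⁻⁴ K⁻¹
Layer 4 at 1.8 °C → α = 0.65×10⁻⁴ K⁻¹
0–230 m: 1.4 × 230 × 2.2×10⁻⁴ = 0.07084 m
0.62 × 230 × 1.6×10⁻⁴ = 0.022816 m
460–1110 m: 1.1×10⁻⁴ × 650 × 0.74 = 0.05291 m
1110–2910 m: 0.24 × 1800 × 0.65×10⁻⁴ = 0.02808 m
Δh = 0.07084 + 0.022816 + 0.05291 + 0.02808 = 0.174646 m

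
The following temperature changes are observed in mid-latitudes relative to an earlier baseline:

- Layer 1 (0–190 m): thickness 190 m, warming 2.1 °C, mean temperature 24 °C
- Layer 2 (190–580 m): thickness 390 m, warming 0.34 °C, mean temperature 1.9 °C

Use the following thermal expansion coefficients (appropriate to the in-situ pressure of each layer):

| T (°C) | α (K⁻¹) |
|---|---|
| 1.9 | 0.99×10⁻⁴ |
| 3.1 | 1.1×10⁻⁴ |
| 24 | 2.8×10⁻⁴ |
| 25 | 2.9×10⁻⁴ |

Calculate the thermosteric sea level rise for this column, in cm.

about 12.5 cm

Layer 1 at 24 °C → α = 2.8×10⁻⁴ K⁻¹
Layer 2 at 1.9 °C → α = 0.99×10⁻⁴ K⁻¹
Layer 1: 190 × 2.1 × 2.8×10⁻⁴ = 0.11172 m
Layer 2: 0.99×10⁻⁴ × 0.34 × 390 = 0.0131274 m
Δh = 0.11172 + 0.0131274 = 0.1248474 m ≈ 12.5 cm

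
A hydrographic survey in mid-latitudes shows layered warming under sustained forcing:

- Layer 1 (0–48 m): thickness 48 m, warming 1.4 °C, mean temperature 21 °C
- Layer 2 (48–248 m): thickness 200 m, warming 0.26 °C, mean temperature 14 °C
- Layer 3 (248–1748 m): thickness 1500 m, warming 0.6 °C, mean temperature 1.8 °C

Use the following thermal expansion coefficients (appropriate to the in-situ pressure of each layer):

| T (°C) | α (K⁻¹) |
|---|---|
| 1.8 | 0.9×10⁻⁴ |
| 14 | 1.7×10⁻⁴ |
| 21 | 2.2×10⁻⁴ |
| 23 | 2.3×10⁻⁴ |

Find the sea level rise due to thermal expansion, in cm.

Layer 1 at 21 °C → α = 2.2×10⁻⁴ K⁻¹
Layer 2 at 14 °C → α = 1.7×10⁻⁴ K⁻¹
Layer 3 at 1.8 °C → α = 0.9×10⁻⁴ K⁻¹
0–48 m: 2.2×10⁻⁴ × 1.4 × 48 = 0.014784 m
Layer 2: 1.7×10⁻⁴ × 0.26 × 200 = 0.00884 m
1500 × 0.6 × 0.9×10⁻⁴ = 0.08100 m
Δh = 0.014784 + 0.00884 + 0.08100 = 0.104624 m ≈ 10 cm

10 cm of thermosteric rise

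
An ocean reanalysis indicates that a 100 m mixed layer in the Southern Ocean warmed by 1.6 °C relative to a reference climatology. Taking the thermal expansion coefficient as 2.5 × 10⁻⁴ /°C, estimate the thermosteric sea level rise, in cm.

Δh = αΔT·H = 2.5×10⁻⁴ × 1.6 × 100 = 0.04000 m

Δh = 4.0 cm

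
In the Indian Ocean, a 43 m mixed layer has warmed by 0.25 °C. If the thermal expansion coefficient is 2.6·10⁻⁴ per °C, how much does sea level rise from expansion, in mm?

Δh = 2.8 mm

Δh = αΔT·H = 2.6×10⁻⁴ × 0.25 × 43 = 0.002795 m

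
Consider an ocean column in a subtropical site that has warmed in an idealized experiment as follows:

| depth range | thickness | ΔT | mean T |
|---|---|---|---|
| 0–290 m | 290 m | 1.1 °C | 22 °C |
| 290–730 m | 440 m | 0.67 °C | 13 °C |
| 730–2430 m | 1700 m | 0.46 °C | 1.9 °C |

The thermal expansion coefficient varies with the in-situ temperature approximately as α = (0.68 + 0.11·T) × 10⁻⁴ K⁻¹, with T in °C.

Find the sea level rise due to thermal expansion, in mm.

Layer 1: α = (0.68 + 0.11×22)×10⁻⁴ = 3.1×10⁻⁴ K⁻¹
Layer 2: α = (0.68 + 0.11×13)×10⁻⁴ = 2.11×10⁻⁴ K⁻¹
Layer 3: α = (0.68 + 0.11×1.9)×10⁻⁴ = 0.889×10⁻⁴ K⁻¹
Layer 1: 1.1 × 3.1×10⁻⁴ × 290 = 0.09889 m
290–730 m: 0.67 × 440 × 2.11×10⁻⁴ = 0.0622028 m
0.46 × 1700 × 0.889×10⁻⁴ = 0.0695198 m
Δh = 0.09889 + 0.0622028 + 0.0695198 = 0.2306126 m

230 mm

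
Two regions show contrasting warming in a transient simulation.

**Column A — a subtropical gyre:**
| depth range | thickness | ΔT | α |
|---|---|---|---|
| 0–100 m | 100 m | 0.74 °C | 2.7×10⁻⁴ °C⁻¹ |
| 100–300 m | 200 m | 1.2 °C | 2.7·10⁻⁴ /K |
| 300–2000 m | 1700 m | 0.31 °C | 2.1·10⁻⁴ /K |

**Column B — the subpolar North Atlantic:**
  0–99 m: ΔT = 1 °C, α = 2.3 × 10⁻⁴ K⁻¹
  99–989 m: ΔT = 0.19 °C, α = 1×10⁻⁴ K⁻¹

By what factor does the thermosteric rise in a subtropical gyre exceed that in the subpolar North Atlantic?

4.9

A Layer 1: 100 × 0.74 × 2.7×10⁻⁴ = 0.01998 m
A Layer 2: 2.7×10⁻⁴ × 200 × 1.2 = 0.06480 m
A Layer 3: 0.31 × 1700 × 2.1×10⁻⁴ = 0.11067 m
A total: 0.19545 m
B 0–99 m: 2.3×10⁻⁴ × 1 × 99 = 0.02277 m
B 99–989 m: 1×10⁻⁴ × 890 × 0.19 = 0.01691 m
B total: 0.03968 m
Ratio: 0.19545 / 0.03968 ≈ 4.926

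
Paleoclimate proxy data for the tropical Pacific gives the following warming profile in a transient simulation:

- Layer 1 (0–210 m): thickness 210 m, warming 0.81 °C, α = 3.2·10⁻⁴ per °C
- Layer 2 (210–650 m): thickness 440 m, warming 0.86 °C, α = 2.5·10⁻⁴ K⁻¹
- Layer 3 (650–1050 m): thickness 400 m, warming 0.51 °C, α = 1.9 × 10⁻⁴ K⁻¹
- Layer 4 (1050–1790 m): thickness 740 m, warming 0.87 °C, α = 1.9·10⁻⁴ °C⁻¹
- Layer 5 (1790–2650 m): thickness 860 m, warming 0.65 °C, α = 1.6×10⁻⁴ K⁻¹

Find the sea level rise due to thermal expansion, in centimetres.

210 × 3.2×10⁻⁴ × 0.81 = 0.054432 m
210–650 m: 440 × 0.86 × 2.5×10⁻⁴ = 0.09460 m
Layer 3: 0.51 × 400 × 1.9×10⁻⁴ = 0.03876 m
Layer 4: 1.9×10⁻⁴ × 0.87 × 740 = 0.122322 m
Layer 5: 860 × 1.6×10⁻⁴ × 0.65 = 0.08944 m
Δh = 0.054432 + 0.09460 + 0.03876 + 0.122322 + 0.08944 = 0.399554 m

40 cm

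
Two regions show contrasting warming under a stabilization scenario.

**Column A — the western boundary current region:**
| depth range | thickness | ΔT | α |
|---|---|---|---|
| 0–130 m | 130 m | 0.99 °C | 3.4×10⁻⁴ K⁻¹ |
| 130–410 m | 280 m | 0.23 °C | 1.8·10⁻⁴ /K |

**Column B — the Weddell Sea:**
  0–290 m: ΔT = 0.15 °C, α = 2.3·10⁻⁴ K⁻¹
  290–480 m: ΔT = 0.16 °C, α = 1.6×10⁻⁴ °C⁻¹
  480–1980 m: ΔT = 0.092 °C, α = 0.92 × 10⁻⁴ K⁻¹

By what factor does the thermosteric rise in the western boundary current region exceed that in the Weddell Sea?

2.01

A Layer 1: 3.4×10⁻⁴ × 0.99 × 130 = 0.043758 m
A Layer 2: 280 × 1.8×10⁻⁴ × 0.23 = 0.011592 m
A total: 0.05535 m
B 0–290 m: 290 × 2.3×10⁻⁴ × 0.15 = 0.010005 m
B Layer 2: 0.16 × 1.6×10⁻⁴ × 190 = 0.004864 m
B 1500 × 0.92×10⁻⁴ × 0.092 = 0.012696 m
B total: 0.027565 m
Ratio: 0.05535 / 0.027565 ≈ 2.008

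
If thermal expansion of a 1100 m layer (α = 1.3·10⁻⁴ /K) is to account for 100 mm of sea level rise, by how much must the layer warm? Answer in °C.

0.70 °C

ΔT = Δh/(αH) = 0.1 / (1.3×10⁻⁴ × 1100) ≈ 0.6993 °C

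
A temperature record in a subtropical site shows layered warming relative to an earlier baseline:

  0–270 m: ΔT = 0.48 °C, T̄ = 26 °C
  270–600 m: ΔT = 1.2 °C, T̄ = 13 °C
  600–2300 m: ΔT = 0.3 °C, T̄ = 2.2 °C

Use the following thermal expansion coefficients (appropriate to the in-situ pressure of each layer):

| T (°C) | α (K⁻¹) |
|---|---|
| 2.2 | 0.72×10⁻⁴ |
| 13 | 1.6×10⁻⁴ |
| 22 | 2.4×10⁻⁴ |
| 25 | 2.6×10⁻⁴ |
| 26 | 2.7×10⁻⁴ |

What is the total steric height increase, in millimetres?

Δh ≈ 135 mm

Layer 1 at 26 °C → α = 2.7×10⁻⁴ K⁻¹
Layer 2 at 13 °C → α = 1.6×10⁻⁴ K⁻¹
Layer 3 at 2.2 °C → α = 0.72×10⁻⁴ K⁻¹
0–270 m: 2.7×10⁻⁴ × 0.48 × 270 = 0.034992 m
Layer 2: 1.2 × 1.6×10⁻⁴ × 330 = 0.06336 m
1700 × 0.72×10⁻⁴ × 0.3 = 0.03672 m
Δh = 0.034992 + 0.06336 + 0.03672 = 0.135072 m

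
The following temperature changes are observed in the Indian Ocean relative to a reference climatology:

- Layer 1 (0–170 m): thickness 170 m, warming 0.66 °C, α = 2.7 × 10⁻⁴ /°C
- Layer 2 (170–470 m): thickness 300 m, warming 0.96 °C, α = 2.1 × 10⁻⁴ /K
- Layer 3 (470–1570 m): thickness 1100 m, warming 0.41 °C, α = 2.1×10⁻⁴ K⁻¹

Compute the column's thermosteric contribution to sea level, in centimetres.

170 × 2.7×10⁻⁴ × 0.66 = 0.030294 m
170–470 m: 300 × 2.1×10⁻⁴ × 0.96 = 0.06048 m
Layer 3: 0.41 × 1100 × 2.1×10⁻⁴ = 0.09471 m
Δh = 0.030294 + 0.06048 + 0.09471 = 0.185484 m

Δh ≈ 18.5 cm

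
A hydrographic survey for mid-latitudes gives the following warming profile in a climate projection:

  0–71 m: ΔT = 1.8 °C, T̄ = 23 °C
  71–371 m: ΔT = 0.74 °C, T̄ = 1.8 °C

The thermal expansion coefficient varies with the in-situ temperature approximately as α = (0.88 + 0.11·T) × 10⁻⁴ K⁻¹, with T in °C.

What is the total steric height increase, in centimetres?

Layer 1: α = (0.88 + 0.11×23)×10⁻⁴ = 3.41×10⁻⁴ K⁻¹
Layer 2: α = (0.88 + 0.11×1.8)×10⁻⁴ = 1.078×10⁻⁴ K⁻¹
0–71 m: 3.41×10⁻⁴ × 71 × 1.8 = 0.0435798 m
71–371 m: 0.74 × 1.078×10⁻⁴ × 300 = 0.0239316 m
Δh = 0.0435798 + 0.0239316 = 0.0675114 m

6.75 cm of thermosteric rise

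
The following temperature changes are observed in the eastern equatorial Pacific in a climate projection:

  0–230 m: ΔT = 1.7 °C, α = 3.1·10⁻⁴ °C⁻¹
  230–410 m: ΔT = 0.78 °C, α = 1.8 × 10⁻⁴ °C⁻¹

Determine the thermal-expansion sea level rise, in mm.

3.1×10⁻⁴ × 1.7 × 230 = 0.12121 m
Layer 2: 1.8×10⁻⁴ × 180 × 0.78 = 0.025272 m
Δh = 0.12121 + 0.025272 = 0.146482 m

150 mm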